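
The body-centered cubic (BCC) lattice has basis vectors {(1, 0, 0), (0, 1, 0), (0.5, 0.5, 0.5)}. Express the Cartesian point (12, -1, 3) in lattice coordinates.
9b₁ - 4b₂ + 6b₃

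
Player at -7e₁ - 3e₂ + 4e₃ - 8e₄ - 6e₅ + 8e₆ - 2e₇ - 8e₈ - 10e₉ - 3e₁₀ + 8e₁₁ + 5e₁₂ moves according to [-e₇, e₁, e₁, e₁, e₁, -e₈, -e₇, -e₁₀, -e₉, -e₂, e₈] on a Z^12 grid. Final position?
(-3, -4, 4, -8, -6, 8, -4, -8, -11, -4, 8, 5)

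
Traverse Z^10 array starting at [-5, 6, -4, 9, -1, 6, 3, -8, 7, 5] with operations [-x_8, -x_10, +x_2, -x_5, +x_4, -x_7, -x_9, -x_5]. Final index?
(-5, 7, -4, 10, -3, 6, 2, -9, 6, 4)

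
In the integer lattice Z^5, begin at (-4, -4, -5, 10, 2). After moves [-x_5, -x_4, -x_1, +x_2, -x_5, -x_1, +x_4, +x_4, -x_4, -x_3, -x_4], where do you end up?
(-6, -3, -6, 9, 0)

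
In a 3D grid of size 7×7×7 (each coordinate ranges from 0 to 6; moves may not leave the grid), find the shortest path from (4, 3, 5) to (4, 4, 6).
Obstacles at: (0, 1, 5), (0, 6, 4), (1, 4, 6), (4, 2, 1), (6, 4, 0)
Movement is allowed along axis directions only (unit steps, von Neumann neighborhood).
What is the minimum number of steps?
2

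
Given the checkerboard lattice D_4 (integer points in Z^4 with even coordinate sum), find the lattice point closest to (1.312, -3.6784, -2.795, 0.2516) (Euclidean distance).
(1, -4, -3, 0)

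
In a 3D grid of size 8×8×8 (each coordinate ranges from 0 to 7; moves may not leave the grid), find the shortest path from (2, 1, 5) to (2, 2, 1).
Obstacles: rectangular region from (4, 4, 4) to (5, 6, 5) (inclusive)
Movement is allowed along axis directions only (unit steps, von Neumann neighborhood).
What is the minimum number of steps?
5
(one shortest path: (2, 1, 5) → (2, 2, 5) → (2, 2, 4) → (2, 2, 3) → (2, 2, 2) → (2, 2, 1))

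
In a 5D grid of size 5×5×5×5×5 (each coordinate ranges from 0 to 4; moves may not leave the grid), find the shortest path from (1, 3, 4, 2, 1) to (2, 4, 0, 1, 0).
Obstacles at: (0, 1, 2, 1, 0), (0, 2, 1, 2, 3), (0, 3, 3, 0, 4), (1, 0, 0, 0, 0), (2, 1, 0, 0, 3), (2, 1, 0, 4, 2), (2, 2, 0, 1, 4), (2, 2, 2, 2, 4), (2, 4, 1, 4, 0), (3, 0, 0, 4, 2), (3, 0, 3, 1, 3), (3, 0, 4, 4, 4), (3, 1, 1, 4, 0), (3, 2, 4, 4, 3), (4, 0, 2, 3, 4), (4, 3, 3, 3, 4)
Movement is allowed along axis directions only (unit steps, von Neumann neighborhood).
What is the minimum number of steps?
8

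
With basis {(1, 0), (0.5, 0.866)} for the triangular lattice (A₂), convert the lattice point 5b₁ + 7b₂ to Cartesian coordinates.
(8.5, 6.062)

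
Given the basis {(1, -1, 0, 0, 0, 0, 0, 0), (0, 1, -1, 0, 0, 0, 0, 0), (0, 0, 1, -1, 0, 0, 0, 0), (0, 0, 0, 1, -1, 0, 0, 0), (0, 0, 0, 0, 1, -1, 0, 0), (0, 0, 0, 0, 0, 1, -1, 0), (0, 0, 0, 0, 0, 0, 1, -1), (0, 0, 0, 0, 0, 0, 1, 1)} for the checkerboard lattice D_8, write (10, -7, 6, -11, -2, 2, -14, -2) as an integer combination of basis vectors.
10b₁ + 3b₂ + 9b₃ - 2b₄ - 4b₅ - 2b₆ - 7b₇ - 9b₈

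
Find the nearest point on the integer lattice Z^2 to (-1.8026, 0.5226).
(-2, 1)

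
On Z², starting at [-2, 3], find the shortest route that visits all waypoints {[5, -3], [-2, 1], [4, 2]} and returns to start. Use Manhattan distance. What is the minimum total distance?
26
(one optimal route: (-2, 3) → (-2, 1) → (5, -3) → (4, 2) → (-2, 3))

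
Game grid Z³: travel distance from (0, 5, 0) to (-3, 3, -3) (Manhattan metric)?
8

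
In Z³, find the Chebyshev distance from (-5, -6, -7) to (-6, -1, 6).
13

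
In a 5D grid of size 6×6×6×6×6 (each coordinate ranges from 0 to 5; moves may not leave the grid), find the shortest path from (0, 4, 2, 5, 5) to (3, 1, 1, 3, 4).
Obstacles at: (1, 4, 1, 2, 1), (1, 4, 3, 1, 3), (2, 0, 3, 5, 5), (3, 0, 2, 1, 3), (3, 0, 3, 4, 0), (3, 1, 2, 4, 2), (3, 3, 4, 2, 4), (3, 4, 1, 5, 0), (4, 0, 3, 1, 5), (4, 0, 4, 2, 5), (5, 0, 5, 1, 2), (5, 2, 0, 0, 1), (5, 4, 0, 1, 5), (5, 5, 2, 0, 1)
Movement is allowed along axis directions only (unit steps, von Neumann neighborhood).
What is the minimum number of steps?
10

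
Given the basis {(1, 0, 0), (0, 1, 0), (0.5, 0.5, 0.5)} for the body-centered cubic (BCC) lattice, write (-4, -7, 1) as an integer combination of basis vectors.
-5b₁ - 8b₂ + 2b₃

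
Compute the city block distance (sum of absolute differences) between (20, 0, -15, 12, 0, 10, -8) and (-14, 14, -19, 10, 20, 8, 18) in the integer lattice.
102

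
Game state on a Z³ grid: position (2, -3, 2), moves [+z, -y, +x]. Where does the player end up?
(3, -4, 3)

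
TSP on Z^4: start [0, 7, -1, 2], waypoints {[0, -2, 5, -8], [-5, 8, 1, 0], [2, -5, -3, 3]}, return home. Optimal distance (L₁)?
78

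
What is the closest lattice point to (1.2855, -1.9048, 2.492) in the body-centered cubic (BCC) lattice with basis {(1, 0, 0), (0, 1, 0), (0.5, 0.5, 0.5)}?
(1.5, -1.5, 2.5)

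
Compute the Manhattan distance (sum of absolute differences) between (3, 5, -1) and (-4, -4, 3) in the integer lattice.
20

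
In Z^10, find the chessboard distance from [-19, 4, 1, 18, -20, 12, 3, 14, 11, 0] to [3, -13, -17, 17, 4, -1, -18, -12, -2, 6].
26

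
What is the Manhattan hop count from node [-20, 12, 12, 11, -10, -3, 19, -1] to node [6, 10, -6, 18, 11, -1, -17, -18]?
129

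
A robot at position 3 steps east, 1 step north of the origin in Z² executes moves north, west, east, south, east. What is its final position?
(4, 1)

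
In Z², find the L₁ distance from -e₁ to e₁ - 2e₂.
4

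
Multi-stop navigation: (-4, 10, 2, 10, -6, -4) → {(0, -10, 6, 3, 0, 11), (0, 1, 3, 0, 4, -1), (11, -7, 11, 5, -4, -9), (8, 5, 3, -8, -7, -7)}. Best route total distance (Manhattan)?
155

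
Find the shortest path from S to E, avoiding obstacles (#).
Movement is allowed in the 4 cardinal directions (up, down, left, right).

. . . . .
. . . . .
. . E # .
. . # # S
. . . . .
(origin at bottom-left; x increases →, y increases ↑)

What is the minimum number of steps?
5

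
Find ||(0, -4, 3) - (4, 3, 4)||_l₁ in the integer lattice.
12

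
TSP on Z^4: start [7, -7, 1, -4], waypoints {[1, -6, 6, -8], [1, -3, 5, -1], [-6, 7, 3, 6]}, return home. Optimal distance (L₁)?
92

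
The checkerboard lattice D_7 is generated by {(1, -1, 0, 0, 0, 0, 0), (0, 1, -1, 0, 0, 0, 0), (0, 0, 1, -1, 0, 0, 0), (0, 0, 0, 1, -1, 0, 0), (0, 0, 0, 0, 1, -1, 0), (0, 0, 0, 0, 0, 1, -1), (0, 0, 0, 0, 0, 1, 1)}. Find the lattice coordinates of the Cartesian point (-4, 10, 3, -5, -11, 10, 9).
-4b₁ + 6b₂ + 9b₃ + 4b₄ - 7b₅ - 3b₆ + 6b₇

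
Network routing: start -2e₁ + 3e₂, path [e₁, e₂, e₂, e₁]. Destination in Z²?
(0, 5)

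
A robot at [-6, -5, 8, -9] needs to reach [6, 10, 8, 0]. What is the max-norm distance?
15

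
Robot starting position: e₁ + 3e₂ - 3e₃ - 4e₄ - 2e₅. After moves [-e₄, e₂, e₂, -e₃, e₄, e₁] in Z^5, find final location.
(2, 5, -4, -4, -2)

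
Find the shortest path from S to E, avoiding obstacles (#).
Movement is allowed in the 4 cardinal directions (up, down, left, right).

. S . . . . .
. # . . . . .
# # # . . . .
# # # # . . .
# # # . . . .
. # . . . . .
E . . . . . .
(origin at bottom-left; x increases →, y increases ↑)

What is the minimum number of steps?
13
(one shortest path: (1, 6) → (2, 6) → (3, 6) → (4, 6) → (4, 5) → (4, 4) → (4, 3) → (4, 2) → (3, 2) → (3, 1) → (2, 1) → (2, 0) → (1, 0) → (0, 0))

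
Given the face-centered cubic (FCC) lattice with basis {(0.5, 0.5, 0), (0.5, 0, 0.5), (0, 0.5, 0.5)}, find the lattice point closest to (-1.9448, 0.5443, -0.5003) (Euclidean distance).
(-2, 0.5, -0.5)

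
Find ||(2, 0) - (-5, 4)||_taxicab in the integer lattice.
11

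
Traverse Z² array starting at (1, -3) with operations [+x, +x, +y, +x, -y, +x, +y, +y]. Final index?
(5, -1)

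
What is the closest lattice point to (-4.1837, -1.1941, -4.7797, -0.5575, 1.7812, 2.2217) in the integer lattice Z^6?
(-4, -1, -5, -1, 2, 2)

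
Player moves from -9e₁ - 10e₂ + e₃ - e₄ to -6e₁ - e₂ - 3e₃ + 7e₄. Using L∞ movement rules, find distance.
9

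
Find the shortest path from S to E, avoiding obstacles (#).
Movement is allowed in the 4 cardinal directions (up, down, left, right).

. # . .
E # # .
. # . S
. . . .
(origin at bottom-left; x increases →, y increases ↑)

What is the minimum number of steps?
6
(one shortest path: (3, 1) → (2, 1) → (2, 0) → (1, 0) → (0, 0) → (0, 1) → (0, 2))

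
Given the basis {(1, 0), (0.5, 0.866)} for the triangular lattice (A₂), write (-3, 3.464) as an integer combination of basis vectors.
-5b₁ + 4b₂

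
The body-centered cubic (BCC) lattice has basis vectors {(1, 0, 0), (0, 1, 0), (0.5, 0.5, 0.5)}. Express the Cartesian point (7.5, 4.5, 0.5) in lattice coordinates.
7b₁ + 4b₂ + b₃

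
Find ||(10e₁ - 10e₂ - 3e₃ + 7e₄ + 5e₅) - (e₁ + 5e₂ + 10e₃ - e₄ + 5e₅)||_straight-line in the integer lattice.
23.2164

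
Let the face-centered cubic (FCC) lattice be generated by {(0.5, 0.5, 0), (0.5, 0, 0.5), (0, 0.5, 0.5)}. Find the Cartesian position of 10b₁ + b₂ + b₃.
(5.5, 5.5, 1)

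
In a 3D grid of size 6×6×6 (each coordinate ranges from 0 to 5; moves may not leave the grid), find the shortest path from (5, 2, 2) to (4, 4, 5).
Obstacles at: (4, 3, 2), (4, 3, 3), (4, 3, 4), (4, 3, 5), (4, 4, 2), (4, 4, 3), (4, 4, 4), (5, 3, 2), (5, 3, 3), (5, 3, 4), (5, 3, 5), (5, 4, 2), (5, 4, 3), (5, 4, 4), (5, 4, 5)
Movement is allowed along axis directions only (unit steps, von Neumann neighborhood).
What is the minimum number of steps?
8
(one shortest path: (5, 2, 2) → (4, 2, 2) → (3, 2, 2) → (3, 3, 2) → (3, 4, 2) → (3, 4, 3) → (3, 4, 4) → (3, 4, 5) → (4, 4, 5))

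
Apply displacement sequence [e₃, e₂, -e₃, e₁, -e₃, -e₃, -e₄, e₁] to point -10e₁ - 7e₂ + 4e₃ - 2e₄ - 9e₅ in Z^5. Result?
(-8, -6, 2, -3, -9)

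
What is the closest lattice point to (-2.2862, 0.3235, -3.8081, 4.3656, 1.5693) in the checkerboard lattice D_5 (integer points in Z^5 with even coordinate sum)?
(-2, 0, -4, 4, 2)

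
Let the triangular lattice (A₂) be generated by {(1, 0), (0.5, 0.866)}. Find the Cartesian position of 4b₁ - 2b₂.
(3, -1.732)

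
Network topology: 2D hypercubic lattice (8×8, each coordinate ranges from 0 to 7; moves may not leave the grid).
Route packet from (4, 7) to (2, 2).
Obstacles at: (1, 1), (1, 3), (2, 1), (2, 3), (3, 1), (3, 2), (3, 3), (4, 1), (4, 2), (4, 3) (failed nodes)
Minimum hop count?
11
(one shortest path: (4, 7) → (3, 7) → (2, 7) → (1, 7) → (0, 7) → (0, 6) → (0, 5) → (0, 4) → (0, 3) → (0, 2) → (1, 2) → (2, 2))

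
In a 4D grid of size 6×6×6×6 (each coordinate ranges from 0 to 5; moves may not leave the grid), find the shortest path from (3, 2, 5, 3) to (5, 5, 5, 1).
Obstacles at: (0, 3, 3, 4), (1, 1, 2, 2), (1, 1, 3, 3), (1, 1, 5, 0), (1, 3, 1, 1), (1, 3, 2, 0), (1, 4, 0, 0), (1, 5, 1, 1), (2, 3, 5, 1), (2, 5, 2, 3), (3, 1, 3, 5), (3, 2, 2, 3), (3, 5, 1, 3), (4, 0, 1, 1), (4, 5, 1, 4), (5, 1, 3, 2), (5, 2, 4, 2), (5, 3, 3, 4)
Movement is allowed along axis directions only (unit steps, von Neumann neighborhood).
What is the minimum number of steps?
7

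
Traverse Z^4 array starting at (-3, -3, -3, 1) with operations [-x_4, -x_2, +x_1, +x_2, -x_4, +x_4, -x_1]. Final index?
(-3, -3, -3, 0)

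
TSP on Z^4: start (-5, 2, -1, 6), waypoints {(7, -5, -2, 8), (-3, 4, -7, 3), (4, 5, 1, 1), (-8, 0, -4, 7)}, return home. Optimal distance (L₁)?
86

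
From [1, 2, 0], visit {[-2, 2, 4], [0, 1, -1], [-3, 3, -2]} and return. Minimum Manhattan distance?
24
(one optimal route: (1, 2, 0) → (-2, 2, 4) → (-3, 3, -2) → (0, 1, -1) → (1, 2, 0))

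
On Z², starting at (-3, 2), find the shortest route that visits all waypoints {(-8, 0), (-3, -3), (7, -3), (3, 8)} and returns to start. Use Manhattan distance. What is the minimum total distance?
52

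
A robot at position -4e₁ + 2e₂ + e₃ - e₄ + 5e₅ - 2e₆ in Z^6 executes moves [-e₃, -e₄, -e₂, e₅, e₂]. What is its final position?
(-4, 2, 0, -2, 6, -2)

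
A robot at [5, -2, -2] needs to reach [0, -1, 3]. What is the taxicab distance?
11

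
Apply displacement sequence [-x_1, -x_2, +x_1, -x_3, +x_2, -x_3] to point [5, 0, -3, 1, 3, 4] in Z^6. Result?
(5, 0, -5, 1, 3, 4)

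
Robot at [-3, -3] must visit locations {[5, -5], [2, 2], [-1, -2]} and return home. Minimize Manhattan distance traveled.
30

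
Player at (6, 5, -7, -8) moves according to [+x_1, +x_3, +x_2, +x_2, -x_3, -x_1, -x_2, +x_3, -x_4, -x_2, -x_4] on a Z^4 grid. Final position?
(6, 5, -6, -10)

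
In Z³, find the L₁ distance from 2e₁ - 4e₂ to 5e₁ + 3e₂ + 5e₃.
15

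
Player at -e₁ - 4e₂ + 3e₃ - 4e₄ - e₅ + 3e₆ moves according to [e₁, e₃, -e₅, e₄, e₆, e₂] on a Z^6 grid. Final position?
(0, -3, 4, -3, -2, 4)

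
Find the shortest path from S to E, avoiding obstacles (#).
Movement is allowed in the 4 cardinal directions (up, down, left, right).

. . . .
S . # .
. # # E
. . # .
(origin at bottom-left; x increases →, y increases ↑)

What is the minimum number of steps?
6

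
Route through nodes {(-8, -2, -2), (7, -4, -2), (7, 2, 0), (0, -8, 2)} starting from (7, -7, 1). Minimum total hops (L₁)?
51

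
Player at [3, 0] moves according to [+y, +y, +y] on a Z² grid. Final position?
(3, 3)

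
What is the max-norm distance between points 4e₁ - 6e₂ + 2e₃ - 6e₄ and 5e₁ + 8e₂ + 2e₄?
14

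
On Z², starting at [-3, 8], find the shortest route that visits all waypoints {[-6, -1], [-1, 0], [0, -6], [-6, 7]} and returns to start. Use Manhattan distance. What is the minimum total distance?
40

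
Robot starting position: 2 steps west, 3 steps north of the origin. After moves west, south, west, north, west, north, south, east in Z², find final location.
(-4, 3)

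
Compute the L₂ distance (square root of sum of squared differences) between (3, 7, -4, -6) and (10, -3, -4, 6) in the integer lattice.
17.1172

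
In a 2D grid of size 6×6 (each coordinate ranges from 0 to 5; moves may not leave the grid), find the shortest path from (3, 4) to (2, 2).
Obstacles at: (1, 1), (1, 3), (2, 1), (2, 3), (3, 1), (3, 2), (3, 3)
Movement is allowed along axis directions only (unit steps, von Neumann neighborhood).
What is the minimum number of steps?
7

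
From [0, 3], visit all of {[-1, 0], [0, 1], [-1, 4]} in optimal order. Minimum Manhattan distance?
8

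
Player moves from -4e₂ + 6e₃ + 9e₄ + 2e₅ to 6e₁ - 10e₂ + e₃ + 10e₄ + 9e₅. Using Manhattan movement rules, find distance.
25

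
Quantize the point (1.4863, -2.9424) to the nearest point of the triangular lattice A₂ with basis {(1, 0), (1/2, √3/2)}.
(1.5, -2.598)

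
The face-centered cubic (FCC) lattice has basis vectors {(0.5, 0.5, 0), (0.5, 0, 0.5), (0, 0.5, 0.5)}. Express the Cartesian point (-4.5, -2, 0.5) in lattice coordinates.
-7b₁ - 2b₂ + 3b₃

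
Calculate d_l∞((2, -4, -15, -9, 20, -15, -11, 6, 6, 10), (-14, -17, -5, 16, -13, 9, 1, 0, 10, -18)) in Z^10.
33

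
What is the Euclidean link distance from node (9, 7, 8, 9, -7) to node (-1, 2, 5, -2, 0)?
17.4356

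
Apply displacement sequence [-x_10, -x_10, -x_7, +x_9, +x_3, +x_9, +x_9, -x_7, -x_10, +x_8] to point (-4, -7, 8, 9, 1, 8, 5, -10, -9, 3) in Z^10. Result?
(-4, -7, 9, 9, 1, 8, 3, -9, -6, 0)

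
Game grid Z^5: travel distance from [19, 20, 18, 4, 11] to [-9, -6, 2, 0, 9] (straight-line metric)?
41.6653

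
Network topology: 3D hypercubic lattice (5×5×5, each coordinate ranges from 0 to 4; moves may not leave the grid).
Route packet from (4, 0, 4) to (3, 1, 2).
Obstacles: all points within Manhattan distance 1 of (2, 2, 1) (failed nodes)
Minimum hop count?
4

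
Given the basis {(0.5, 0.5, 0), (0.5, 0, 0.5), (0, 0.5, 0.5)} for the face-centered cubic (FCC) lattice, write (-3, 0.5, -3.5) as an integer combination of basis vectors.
b₁ - 7b₂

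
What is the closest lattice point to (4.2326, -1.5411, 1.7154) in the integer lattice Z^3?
(4, -2, 2)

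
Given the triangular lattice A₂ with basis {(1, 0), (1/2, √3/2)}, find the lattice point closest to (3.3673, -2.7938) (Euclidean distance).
(3.5, -2.598)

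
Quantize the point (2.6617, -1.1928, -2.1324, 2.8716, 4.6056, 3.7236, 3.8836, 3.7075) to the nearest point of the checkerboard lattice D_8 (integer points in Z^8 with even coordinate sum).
(3, -1, -2, 3, 5, 4, 4, 4)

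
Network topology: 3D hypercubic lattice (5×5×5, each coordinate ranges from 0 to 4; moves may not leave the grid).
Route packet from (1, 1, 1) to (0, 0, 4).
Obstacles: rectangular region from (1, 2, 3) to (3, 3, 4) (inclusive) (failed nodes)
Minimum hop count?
5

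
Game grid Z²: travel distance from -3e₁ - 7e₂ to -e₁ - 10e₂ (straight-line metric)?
3.60555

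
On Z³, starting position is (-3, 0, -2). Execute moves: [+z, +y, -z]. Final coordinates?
(-3, 1, -2)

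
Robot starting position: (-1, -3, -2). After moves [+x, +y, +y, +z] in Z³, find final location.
(0, -1, -1)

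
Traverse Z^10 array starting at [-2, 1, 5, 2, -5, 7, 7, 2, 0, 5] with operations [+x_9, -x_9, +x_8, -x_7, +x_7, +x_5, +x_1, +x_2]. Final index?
(-1, 2, 5, 2, -4, 7, 7, 3, 0, 5)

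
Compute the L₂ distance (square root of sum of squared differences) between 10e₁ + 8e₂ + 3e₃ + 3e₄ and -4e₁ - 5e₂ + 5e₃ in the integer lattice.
19.4422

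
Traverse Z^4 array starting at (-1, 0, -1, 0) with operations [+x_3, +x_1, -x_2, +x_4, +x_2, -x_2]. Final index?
(0, -1, 0, 1)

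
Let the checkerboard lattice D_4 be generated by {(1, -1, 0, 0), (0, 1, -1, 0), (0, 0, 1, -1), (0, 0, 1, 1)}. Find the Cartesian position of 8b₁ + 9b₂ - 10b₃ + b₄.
(8, 1, -18, 11)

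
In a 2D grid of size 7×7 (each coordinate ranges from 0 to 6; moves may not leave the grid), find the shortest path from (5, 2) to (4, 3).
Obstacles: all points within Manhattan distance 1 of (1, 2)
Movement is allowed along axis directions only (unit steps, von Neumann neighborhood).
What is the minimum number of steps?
2
(one shortest path: (5, 2) → (4, 2) → (4, 3))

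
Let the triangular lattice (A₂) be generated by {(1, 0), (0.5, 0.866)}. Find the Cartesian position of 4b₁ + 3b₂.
(5.5, 2.598)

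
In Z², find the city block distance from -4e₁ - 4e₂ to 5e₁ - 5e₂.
10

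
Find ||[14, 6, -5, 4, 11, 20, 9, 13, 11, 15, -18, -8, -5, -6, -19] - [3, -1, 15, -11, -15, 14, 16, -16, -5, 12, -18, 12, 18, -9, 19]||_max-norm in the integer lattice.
38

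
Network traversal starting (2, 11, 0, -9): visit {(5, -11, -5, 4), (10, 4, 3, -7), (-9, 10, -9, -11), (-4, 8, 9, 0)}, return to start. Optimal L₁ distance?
164
(one optimal route: (2, 11, 0, -9) → (10, 4, 3, -7) → (5, -11, -5, 4) → (-4, 8, 9, 0) → (-9, 10, -9, -11) → (2, 11, 0, -9))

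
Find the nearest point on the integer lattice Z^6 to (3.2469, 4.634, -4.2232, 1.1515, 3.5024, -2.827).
(3, 5, -4, 1, 4, -3)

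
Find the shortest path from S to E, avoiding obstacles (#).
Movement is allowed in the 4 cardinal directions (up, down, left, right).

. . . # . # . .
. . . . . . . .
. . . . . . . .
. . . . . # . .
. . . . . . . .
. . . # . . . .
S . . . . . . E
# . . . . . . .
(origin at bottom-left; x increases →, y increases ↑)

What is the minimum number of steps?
7
(one shortest path: (0, 1) → (1, 1) → (2, 1) → (3, 1) → (4, 1) → (5, 1) → (6, 1) → (7, 1))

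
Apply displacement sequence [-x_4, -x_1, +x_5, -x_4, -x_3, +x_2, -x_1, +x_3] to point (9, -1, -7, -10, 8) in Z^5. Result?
(7, 0, -7, -12, 9)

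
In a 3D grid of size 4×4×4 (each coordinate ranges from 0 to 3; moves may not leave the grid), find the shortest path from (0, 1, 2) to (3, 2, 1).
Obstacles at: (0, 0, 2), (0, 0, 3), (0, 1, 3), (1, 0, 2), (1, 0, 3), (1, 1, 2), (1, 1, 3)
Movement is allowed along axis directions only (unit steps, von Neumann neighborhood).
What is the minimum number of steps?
5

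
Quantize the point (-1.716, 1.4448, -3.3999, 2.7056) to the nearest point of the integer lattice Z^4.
(-2, 1, -3, 3)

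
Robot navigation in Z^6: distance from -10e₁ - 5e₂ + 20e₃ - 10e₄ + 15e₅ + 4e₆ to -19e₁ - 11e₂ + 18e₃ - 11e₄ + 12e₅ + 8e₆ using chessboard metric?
9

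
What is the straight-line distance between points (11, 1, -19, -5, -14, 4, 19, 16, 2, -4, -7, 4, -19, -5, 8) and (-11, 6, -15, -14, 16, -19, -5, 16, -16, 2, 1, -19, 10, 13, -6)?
70.1783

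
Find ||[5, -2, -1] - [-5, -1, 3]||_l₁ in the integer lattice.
15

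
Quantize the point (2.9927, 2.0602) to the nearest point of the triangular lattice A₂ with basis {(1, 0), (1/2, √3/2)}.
(3, 1.732)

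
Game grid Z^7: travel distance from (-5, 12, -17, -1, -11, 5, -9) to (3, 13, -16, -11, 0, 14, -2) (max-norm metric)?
11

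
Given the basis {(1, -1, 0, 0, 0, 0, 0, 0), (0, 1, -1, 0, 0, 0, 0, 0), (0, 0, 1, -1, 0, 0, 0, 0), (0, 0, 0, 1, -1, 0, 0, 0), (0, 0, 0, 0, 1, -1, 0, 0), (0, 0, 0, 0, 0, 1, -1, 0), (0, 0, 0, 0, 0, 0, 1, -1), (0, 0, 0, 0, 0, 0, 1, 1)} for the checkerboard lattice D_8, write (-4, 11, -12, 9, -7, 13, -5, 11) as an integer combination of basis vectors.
-4b₁ + 7b₂ - 5b₃ + 4b₄ - 3b₅ + 10b₆ - 3b₇ + 8b₈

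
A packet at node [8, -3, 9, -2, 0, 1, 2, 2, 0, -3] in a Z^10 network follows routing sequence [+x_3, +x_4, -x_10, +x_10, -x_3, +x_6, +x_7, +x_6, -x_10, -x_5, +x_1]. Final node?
(9, -3, 9, -1, -1, 3, 3, 2, 0, -4)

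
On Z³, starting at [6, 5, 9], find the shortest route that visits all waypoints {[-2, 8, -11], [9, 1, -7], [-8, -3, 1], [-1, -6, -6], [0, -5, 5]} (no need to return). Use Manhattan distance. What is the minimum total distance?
91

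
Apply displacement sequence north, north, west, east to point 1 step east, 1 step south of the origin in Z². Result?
(1, 1)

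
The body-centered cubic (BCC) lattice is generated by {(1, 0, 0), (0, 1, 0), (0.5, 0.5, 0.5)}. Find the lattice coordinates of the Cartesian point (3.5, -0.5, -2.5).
6b₁ + 2b₂ - 5b₃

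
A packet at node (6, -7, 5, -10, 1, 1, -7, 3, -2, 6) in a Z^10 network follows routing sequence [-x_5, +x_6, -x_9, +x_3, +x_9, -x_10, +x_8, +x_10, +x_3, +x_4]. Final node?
(6, -7, 7, -9, 0, 2, -7, 4, -2, 6)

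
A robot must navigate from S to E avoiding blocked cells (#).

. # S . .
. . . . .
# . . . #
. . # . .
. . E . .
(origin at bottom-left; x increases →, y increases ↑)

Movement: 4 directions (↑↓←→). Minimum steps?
6
(one shortest path: (2, 4) → (3, 4) → (3, 3) → (3, 2) → (3, 1) → (3, 0) → (2, 0))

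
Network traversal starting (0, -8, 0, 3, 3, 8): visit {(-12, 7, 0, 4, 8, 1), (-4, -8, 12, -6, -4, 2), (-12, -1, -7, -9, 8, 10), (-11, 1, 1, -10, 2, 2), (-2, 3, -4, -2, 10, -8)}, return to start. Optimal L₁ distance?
218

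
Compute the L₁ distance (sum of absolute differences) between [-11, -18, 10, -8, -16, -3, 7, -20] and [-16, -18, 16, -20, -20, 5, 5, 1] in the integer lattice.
58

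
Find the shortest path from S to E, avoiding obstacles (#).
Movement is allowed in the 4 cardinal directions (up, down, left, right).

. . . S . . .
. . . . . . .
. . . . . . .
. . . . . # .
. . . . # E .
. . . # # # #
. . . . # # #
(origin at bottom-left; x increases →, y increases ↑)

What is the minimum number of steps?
8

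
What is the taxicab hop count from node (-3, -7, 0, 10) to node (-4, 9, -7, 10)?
24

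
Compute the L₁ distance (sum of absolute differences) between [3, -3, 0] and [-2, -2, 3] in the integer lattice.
9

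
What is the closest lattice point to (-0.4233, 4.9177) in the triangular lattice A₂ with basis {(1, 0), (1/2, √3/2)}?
(0, 5.196)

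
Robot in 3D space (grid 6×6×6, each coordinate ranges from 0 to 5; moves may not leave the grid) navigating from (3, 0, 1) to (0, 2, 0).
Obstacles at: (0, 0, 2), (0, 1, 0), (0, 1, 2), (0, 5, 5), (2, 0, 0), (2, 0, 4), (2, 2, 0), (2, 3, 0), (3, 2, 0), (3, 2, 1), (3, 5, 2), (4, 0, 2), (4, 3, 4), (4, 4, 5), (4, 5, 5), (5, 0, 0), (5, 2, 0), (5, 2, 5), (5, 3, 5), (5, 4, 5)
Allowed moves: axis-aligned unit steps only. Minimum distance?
6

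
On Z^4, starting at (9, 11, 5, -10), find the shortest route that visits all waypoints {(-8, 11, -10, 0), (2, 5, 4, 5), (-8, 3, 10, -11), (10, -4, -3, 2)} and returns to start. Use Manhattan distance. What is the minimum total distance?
168
(one optimal route: (9, 11, 5, -10) → (2, 5, 4, 5) → (10, -4, -3, 2) → (-8, 11, -10, 0) → (-8, 3, 10, -11) → (9, 11, 5, -10))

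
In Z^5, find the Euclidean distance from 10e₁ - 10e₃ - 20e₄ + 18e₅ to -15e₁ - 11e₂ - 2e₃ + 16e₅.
34.8425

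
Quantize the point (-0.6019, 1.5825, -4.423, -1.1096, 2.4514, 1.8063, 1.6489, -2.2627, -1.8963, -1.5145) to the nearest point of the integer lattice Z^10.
(-1, 2, -4, -1, 2, 2, 2, -2, -2, -2)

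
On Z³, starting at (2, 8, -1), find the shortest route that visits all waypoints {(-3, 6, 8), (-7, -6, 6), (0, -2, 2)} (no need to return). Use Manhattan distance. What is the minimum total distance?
48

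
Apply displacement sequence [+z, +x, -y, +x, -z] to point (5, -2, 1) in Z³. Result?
(7, -3, 1)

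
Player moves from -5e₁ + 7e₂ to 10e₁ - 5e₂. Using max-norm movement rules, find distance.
15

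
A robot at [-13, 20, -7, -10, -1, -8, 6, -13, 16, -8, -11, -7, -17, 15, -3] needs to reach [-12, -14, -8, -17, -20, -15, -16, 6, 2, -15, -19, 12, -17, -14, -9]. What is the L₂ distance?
63.3167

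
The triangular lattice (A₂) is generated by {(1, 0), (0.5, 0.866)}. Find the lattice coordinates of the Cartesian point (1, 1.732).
2b₂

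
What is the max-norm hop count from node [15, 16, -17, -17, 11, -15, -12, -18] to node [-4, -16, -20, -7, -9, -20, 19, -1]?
32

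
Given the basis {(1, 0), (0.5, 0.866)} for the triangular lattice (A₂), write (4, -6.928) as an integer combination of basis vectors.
8b₁ - 8b₂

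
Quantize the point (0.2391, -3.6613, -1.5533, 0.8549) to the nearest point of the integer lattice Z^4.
(0, -4, -2, 1)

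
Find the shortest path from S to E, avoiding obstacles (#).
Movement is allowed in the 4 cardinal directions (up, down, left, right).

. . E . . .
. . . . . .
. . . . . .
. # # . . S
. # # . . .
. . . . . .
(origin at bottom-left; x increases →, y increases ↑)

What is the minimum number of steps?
6
(one shortest path: (5, 2) → (4, 2) → (3, 2) → (3, 3) → (2, 3) → (2, 4) → (2, 5))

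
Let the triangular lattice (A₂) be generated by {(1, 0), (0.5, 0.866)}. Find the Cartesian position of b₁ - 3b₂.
(-0.5, -2.598)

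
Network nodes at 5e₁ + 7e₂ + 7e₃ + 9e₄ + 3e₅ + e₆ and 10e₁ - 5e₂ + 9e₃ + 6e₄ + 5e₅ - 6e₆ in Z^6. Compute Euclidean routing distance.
15.3297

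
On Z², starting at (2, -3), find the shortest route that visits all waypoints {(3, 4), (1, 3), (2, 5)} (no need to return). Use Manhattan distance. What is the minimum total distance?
12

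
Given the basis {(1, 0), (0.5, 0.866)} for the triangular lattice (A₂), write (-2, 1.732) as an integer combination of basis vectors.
-3b₁ + 2b₂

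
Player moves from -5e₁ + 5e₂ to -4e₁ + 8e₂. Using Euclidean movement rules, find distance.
3.16228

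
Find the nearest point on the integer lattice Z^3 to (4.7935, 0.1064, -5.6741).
(5, 0, -6)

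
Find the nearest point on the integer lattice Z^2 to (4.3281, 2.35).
(4, 2)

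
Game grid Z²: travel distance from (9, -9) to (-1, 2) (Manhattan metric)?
21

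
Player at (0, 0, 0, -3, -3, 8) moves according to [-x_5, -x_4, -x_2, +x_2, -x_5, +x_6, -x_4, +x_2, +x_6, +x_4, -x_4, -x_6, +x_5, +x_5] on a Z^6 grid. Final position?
(0, 1, 0, -5, -3, 9)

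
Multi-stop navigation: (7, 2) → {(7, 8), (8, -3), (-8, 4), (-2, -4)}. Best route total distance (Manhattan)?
43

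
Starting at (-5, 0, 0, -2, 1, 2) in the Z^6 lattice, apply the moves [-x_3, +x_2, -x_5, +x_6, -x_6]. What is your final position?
(-5, 1, -1, -2, 0, 2)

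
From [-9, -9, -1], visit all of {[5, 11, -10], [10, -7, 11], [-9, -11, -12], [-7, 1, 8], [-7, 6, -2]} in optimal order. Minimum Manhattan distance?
119
(one optimal route: (-9, -9, -1) → (-9, -11, -12) → (5, 11, -10) → (-7, 6, -2) → (-7, 1, 8) → (10, -7, 11))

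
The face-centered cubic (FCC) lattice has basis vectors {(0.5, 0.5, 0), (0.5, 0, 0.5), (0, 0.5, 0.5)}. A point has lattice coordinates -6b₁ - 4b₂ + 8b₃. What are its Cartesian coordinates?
(-5, 1, 2)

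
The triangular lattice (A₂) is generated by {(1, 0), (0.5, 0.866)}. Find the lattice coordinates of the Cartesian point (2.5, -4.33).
5b₁ - 5b₂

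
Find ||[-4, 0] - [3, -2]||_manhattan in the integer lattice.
9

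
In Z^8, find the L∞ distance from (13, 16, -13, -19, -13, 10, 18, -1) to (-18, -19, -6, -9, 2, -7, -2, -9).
35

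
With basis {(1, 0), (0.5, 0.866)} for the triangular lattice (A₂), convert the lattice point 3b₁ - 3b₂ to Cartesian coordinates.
(1.5, -2.598)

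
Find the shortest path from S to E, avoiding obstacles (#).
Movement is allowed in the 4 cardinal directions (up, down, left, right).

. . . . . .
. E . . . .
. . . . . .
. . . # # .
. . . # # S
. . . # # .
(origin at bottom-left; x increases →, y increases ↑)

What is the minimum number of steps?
7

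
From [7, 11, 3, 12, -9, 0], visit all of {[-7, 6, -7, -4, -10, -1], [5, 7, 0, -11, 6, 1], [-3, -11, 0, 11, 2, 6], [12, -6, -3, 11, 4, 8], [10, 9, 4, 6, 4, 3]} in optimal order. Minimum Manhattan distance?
185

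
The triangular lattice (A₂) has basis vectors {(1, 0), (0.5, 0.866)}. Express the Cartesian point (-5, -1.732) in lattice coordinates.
-4b₁ - 2b₂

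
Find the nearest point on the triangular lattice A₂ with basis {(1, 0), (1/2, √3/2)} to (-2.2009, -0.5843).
(-2.5, -0.866)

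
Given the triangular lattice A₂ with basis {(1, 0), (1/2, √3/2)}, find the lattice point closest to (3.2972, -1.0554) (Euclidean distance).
(3.5, -0.866)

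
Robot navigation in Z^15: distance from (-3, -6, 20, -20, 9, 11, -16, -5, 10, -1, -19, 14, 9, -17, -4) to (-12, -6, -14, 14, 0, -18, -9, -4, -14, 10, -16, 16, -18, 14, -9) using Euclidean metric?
76.092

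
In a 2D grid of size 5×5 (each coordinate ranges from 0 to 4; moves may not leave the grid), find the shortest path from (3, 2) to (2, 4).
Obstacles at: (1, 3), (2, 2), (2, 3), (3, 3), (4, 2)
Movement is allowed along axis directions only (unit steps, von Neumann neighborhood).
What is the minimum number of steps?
9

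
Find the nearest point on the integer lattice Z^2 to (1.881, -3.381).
(2, -3)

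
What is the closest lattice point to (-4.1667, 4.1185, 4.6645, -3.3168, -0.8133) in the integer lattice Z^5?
(-4, 4, 5, -3, -1)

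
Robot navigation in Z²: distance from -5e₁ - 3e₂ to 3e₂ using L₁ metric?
11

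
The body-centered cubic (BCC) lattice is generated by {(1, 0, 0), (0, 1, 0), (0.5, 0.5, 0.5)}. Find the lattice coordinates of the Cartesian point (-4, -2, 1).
-5b₁ - 3b₂ + 2b₃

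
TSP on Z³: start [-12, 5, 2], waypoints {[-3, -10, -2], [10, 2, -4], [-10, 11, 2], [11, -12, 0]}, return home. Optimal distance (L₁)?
108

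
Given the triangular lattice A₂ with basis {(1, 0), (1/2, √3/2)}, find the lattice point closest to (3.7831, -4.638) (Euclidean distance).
(3.5, -4.33)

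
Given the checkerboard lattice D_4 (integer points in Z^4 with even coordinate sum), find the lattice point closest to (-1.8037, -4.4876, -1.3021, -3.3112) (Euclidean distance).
(-2, -4, -1, -3)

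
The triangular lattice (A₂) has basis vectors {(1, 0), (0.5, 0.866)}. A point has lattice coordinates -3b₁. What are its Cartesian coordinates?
(-3, 0)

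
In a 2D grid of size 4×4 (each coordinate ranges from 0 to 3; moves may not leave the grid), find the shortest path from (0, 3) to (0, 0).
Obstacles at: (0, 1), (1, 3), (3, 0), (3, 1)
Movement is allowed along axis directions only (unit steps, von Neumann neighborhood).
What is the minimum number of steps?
5
(one shortest path: (0, 3) → (0, 2) → (1, 2) → (1, 1) → (1, 0) → (0, 0))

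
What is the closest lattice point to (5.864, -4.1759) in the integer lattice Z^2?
(6, -4)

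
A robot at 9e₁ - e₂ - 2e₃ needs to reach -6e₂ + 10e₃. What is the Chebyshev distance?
12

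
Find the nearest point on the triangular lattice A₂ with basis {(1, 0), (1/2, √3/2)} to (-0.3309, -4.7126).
(-0.5, -4.33)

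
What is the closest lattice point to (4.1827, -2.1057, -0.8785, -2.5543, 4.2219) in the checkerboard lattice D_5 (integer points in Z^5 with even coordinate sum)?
(4, -2, -1, -3, 4)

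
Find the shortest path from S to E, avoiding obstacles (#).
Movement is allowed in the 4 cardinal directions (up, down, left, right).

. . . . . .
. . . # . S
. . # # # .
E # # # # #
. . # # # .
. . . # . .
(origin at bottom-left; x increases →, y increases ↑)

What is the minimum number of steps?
9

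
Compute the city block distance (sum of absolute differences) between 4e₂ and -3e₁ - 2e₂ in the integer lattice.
9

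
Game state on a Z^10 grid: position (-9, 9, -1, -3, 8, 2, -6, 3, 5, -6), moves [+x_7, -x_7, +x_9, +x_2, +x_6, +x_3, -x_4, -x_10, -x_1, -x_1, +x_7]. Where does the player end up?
(-11, 10, 0, -4, 8, 3, -5, 3, 6, -7)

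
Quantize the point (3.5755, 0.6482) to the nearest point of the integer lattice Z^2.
(4, 1)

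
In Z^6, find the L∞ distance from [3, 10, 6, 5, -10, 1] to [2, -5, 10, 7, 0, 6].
15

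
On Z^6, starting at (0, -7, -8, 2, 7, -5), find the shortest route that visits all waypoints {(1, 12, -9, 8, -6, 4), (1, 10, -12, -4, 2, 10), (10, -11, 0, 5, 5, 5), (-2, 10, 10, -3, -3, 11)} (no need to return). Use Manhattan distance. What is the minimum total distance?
156
(one optimal route: (0, -7, -8, 2, 7, -5) → (10, -11, 0, 5, 5, 5) → (1, 12, -9, 8, -6, 4) → (1, 10, -12, -4, 2, 10) → (-2, 10, 10, -3, -3, 11))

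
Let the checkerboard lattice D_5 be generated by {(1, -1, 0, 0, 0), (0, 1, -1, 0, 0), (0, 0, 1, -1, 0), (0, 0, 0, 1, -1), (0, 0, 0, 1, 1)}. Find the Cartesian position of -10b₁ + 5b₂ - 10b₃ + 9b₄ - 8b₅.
(-10, 15, -15, 11, -17)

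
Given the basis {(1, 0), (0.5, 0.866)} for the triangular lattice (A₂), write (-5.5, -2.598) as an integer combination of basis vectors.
-4b₁ - 3b₂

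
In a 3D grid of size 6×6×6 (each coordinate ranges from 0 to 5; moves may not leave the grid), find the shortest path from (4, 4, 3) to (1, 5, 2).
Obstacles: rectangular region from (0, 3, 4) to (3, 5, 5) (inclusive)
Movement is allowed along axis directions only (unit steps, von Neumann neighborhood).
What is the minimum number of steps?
5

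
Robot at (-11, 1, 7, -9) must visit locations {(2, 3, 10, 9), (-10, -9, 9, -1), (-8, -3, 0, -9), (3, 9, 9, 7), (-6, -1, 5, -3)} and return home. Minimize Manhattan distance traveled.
128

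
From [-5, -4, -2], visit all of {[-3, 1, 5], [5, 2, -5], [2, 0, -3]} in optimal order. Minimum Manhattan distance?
35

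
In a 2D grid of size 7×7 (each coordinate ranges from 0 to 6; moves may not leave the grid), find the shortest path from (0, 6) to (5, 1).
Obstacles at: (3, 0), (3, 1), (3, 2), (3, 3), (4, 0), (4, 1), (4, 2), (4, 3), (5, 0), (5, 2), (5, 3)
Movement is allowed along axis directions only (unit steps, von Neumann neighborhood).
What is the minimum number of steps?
12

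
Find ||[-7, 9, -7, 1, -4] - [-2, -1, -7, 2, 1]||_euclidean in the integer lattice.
12.2882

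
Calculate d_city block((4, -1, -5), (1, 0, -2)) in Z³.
7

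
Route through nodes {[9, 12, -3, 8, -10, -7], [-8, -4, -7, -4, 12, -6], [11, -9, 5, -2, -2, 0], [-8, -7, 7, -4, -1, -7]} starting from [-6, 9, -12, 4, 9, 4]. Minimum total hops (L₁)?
161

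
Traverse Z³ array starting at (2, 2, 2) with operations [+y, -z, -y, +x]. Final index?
(3, 2, 1)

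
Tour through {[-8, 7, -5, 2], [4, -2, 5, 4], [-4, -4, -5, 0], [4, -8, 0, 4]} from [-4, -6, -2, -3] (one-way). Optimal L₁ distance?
69
(one optimal route: (-4, -6, -2, -3) → (-4, -4, -5, 0) → (-8, 7, -5, 2) → (4, -2, 5, 4) → (4, -8, 0, 4))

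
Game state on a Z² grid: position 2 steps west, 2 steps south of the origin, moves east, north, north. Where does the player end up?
(-1, 0)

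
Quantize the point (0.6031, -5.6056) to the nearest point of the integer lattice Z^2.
(1, -6)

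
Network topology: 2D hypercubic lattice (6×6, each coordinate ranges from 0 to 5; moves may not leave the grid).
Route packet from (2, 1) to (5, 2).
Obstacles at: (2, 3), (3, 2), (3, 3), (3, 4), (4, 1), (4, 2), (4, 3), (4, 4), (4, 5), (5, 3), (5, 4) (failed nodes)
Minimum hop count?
6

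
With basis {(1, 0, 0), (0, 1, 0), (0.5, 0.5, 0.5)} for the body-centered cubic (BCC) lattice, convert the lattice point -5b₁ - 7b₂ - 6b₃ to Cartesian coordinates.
(-8, -10, -3)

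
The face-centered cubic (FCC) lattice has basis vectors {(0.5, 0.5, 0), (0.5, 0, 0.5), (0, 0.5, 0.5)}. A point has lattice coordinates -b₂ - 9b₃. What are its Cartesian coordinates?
(-0.5, -4.5, -5)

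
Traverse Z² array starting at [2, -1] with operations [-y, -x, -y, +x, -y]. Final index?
(2, -4)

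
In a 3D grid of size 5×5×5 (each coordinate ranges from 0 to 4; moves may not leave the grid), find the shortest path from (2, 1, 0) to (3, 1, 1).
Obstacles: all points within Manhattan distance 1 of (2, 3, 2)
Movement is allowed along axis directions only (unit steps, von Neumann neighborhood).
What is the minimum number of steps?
2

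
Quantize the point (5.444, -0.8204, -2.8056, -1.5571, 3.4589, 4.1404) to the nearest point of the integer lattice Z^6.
(5, -1, -3, -2, 3, 4)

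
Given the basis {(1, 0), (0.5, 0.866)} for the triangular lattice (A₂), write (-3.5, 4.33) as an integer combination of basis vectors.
-6b₁ + 5b₂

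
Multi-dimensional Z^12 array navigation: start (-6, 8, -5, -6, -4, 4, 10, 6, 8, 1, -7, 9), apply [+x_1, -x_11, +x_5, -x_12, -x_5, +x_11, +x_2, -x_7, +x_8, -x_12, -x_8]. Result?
(-5, 9, -5, -6, -4, 4, 9, 6, 8, 1, -7, 7)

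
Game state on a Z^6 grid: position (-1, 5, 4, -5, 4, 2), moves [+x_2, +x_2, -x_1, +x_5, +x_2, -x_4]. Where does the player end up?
(-2, 8, 4, -6, 5, 2)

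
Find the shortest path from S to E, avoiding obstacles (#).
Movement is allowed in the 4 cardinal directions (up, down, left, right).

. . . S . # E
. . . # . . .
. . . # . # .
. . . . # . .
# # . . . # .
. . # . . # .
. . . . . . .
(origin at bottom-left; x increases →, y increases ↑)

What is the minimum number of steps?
5
(one shortest path: (3, 6) → (4, 6) → (4, 5) → (5, 5) → (6, 5) → (6, 6))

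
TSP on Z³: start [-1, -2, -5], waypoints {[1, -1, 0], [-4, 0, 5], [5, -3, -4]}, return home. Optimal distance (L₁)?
44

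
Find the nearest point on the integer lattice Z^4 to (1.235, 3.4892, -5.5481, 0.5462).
(1, 3, -6, 1)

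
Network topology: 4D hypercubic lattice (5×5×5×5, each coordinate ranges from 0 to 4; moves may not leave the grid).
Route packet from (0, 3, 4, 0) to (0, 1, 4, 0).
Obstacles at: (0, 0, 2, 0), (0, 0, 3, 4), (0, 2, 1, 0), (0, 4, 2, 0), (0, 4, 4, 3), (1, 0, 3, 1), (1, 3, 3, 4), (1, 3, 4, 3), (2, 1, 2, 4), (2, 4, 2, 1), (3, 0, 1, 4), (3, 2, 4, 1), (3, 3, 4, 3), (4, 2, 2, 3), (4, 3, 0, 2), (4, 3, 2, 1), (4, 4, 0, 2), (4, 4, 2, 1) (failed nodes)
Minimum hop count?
2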